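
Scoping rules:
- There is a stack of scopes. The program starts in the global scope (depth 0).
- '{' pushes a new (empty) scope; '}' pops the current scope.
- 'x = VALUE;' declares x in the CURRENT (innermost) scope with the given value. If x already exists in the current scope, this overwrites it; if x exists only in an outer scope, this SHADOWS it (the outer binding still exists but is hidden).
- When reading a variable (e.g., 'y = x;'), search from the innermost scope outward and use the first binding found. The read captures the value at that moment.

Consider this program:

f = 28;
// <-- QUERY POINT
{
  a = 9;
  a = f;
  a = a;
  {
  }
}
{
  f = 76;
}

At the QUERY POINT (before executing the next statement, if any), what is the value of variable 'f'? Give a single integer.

Answer: 28

Derivation:
Step 1: declare f=28 at depth 0
Visible at query point: f=28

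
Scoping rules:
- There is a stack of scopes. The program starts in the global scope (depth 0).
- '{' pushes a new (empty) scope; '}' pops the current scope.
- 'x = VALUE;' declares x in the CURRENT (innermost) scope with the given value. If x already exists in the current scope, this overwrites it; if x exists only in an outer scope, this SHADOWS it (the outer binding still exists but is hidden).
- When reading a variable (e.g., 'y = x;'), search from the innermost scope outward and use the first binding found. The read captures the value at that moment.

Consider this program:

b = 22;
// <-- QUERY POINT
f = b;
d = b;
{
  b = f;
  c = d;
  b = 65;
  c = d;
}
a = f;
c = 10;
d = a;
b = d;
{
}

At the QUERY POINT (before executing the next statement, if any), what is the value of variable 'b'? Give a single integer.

Answer: 22

Derivation:
Step 1: declare b=22 at depth 0
Visible at query point: b=22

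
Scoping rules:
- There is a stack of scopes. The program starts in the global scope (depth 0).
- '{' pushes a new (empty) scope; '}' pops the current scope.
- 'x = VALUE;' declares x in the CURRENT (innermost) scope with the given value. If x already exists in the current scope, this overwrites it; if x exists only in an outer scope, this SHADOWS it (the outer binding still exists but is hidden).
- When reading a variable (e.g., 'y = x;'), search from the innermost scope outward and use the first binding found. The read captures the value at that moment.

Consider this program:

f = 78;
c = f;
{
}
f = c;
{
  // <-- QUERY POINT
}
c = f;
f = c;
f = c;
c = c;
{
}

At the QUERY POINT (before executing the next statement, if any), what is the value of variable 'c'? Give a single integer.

Answer: 78

Derivation:
Step 1: declare f=78 at depth 0
Step 2: declare c=(read f)=78 at depth 0
Step 3: enter scope (depth=1)
Step 4: exit scope (depth=0)
Step 5: declare f=(read c)=78 at depth 0
Step 6: enter scope (depth=1)
Visible at query point: c=78 f=78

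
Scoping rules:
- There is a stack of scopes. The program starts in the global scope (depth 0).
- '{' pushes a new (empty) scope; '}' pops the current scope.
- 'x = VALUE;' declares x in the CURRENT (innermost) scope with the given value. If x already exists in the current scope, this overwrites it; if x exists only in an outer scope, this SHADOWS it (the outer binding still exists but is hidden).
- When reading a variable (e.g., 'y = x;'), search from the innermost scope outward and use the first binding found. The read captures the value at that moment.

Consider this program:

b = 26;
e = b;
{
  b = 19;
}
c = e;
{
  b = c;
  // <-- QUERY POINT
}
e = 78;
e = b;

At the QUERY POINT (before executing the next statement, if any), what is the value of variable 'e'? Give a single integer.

Step 1: declare b=26 at depth 0
Step 2: declare e=(read b)=26 at depth 0
Step 3: enter scope (depth=1)
Step 4: declare b=19 at depth 1
Step 5: exit scope (depth=0)
Step 6: declare c=(read e)=26 at depth 0
Step 7: enter scope (depth=1)
Step 8: declare b=(read c)=26 at depth 1
Visible at query point: b=26 c=26 e=26

Answer: 26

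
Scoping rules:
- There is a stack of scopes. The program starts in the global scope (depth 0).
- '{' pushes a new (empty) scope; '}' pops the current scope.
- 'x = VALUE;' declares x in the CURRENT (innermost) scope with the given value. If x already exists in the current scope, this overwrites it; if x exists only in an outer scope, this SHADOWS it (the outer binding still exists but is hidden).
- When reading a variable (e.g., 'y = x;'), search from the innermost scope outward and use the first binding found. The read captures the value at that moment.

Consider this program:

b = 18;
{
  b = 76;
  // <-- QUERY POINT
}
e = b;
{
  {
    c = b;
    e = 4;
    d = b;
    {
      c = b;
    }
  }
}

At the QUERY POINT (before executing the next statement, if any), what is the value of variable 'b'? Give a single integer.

Answer: 76

Derivation:
Step 1: declare b=18 at depth 0
Step 2: enter scope (depth=1)
Step 3: declare b=76 at depth 1
Visible at query point: b=76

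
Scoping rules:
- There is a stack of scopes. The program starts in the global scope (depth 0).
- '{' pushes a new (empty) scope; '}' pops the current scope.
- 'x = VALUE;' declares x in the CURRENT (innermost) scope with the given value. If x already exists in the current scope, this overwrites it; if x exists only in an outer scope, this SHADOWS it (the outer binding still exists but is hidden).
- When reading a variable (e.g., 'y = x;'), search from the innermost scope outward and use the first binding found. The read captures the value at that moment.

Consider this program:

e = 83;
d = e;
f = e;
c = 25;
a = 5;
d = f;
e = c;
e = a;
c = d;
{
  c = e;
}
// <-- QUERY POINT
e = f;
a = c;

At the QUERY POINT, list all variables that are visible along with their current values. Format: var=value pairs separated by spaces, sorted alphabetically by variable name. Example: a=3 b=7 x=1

Answer: a=5 c=83 d=83 e=5 f=83

Derivation:
Step 1: declare e=83 at depth 0
Step 2: declare d=(read e)=83 at depth 0
Step 3: declare f=(read e)=83 at depth 0
Step 4: declare c=25 at depth 0
Step 5: declare a=5 at depth 0
Step 6: declare d=(read f)=83 at depth 0
Step 7: declare e=(read c)=25 at depth 0
Step 8: declare e=(read a)=5 at depth 0
Step 9: declare c=(read d)=83 at depth 0
Step 10: enter scope (depth=1)
Step 11: declare c=(read e)=5 at depth 1
Step 12: exit scope (depth=0)
Visible at query point: a=5 c=83 d=83 e=5 f=83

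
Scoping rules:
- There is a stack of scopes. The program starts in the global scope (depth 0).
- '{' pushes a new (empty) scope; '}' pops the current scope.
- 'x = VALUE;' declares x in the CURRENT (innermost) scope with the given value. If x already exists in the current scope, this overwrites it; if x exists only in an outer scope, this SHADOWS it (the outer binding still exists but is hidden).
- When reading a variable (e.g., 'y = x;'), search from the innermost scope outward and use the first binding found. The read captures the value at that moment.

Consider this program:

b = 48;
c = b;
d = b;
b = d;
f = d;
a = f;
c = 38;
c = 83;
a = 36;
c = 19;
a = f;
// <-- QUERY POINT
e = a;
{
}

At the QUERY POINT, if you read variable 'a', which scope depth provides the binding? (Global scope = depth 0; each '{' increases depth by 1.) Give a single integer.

Answer: 0

Derivation:
Step 1: declare b=48 at depth 0
Step 2: declare c=(read b)=48 at depth 0
Step 3: declare d=(read b)=48 at depth 0
Step 4: declare b=(read d)=48 at depth 0
Step 5: declare f=(read d)=48 at depth 0
Step 6: declare a=(read f)=48 at depth 0
Step 7: declare c=38 at depth 0
Step 8: declare c=83 at depth 0
Step 9: declare a=36 at depth 0
Step 10: declare c=19 at depth 0
Step 11: declare a=(read f)=48 at depth 0
Visible at query point: a=48 b=48 c=19 d=48 f=48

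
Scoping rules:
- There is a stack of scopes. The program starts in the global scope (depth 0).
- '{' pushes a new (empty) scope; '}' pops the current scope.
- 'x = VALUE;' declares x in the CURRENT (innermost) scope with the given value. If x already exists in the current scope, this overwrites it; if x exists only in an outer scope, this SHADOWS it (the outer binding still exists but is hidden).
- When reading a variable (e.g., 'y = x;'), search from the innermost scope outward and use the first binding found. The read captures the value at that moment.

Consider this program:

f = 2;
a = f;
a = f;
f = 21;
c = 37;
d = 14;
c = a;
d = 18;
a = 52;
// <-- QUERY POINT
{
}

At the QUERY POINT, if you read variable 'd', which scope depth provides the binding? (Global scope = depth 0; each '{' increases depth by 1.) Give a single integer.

Answer: 0

Derivation:
Step 1: declare f=2 at depth 0
Step 2: declare a=(read f)=2 at depth 0
Step 3: declare a=(read f)=2 at depth 0
Step 4: declare f=21 at depth 0
Step 5: declare c=37 at depth 0
Step 6: declare d=14 at depth 0
Step 7: declare c=(read a)=2 at depth 0
Step 8: declare d=18 at depth 0
Step 9: declare a=52 at depth 0
Visible at query point: a=52 c=2 d=18 f=21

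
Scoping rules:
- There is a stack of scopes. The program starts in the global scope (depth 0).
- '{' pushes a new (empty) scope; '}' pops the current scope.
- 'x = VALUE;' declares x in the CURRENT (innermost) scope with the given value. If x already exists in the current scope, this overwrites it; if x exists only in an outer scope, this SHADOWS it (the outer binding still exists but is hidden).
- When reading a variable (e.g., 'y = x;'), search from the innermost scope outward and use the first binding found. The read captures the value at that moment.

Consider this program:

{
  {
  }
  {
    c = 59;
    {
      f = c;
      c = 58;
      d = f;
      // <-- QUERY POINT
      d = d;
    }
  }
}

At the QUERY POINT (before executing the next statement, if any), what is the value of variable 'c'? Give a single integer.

Step 1: enter scope (depth=1)
Step 2: enter scope (depth=2)
Step 3: exit scope (depth=1)
Step 4: enter scope (depth=2)
Step 5: declare c=59 at depth 2
Step 6: enter scope (depth=3)
Step 7: declare f=(read c)=59 at depth 3
Step 8: declare c=58 at depth 3
Step 9: declare d=(read f)=59 at depth 3
Visible at query point: c=58 d=59 f=59

Answer: 58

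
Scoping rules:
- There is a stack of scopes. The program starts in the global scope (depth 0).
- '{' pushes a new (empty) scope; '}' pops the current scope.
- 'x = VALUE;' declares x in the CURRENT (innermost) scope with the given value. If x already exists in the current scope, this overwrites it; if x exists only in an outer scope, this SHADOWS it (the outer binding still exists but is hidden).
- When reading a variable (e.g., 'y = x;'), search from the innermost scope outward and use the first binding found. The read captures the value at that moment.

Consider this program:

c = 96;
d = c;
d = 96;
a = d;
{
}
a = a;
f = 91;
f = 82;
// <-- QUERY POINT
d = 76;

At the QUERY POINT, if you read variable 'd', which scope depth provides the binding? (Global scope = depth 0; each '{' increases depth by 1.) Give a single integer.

Step 1: declare c=96 at depth 0
Step 2: declare d=(read c)=96 at depth 0
Step 3: declare d=96 at depth 0
Step 4: declare a=(read d)=96 at depth 0
Step 5: enter scope (depth=1)
Step 6: exit scope (depth=0)
Step 7: declare a=(read a)=96 at depth 0
Step 8: declare f=91 at depth 0
Step 9: declare f=82 at depth 0
Visible at query point: a=96 c=96 d=96 f=82

Answer: 0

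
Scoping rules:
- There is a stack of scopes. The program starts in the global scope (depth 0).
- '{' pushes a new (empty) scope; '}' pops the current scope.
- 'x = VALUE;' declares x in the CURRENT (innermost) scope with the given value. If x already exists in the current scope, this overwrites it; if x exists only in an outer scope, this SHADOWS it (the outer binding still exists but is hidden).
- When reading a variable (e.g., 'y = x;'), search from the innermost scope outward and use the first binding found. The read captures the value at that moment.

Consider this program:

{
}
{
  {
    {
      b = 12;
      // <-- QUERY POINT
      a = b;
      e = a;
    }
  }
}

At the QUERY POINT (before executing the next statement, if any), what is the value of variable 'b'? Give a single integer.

Step 1: enter scope (depth=1)
Step 2: exit scope (depth=0)
Step 3: enter scope (depth=1)
Step 4: enter scope (depth=2)
Step 5: enter scope (depth=3)
Step 6: declare b=12 at depth 3
Visible at query point: b=12

Answer: 12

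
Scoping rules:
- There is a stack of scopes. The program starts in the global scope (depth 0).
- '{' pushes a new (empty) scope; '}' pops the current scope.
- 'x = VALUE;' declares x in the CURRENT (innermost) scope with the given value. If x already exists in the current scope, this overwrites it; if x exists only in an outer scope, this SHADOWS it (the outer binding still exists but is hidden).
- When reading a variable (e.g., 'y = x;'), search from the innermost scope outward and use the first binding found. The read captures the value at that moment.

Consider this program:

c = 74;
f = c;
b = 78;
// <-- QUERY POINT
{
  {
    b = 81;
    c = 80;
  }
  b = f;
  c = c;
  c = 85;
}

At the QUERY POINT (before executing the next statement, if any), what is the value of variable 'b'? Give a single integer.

Answer: 78

Derivation:
Step 1: declare c=74 at depth 0
Step 2: declare f=(read c)=74 at depth 0
Step 3: declare b=78 at depth 0
Visible at query point: b=78 c=74 f=74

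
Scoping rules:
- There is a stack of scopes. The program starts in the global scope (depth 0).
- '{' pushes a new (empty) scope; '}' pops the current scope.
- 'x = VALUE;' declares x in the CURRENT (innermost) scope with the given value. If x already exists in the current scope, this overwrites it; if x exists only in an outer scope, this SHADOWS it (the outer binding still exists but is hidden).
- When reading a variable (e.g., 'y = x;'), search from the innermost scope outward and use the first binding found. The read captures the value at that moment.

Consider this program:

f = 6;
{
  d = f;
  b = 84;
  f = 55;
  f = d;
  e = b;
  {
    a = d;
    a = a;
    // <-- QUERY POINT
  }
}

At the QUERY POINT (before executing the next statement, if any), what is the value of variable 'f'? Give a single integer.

Answer: 6

Derivation:
Step 1: declare f=6 at depth 0
Step 2: enter scope (depth=1)
Step 3: declare d=(read f)=6 at depth 1
Step 4: declare b=84 at depth 1
Step 5: declare f=55 at depth 1
Step 6: declare f=(read d)=6 at depth 1
Step 7: declare e=(read b)=84 at depth 1
Step 8: enter scope (depth=2)
Step 9: declare a=(read d)=6 at depth 2
Step 10: declare a=(read a)=6 at depth 2
Visible at query point: a=6 b=84 d=6 e=84 f=6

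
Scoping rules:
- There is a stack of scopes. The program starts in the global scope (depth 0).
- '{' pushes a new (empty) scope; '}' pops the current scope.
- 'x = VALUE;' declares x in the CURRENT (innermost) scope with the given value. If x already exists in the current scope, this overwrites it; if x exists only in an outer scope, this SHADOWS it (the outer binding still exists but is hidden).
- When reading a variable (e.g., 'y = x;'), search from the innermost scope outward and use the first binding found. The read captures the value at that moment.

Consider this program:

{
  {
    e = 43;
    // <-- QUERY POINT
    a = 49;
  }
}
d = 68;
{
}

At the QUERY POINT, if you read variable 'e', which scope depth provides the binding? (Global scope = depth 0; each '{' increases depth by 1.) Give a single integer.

Answer: 2

Derivation:
Step 1: enter scope (depth=1)
Step 2: enter scope (depth=2)
Step 3: declare e=43 at depth 2
Visible at query point: e=43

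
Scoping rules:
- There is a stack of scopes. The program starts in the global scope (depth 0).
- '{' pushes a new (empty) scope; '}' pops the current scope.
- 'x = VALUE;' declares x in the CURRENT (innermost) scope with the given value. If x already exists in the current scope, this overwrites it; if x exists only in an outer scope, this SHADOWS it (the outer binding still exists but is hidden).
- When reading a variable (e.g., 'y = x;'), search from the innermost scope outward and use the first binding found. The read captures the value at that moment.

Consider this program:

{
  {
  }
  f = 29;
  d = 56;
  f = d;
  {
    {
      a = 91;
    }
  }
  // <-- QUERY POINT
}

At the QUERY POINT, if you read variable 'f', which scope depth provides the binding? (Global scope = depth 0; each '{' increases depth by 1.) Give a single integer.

Step 1: enter scope (depth=1)
Step 2: enter scope (depth=2)
Step 3: exit scope (depth=1)
Step 4: declare f=29 at depth 1
Step 5: declare d=56 at depth 1
Step 6: declare f=(read d)=56 at depth 1
Step 7: enter scope (depth=2)
Step 8: enter scope (depth=3)
Step 9: declare a=91 at depth 3
Step 10: exit scope (depth=2)
Step 11: exit scope (depth=1)
Visible at query point: d=56 f=56

Answer: 1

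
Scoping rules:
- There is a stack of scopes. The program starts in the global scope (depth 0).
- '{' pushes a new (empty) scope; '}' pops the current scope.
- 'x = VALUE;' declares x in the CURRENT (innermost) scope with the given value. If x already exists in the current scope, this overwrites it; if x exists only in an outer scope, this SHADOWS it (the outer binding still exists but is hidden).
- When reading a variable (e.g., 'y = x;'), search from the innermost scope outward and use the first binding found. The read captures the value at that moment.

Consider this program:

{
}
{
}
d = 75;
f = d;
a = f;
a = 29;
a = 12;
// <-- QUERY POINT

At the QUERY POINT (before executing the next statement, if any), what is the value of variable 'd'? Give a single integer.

Answer: 75

Derivation:
Step 1: enter scope (depth=1)
Step 2: exit scope (depth=0)
Step 3: enter scope (depth=1)
Step 4: exit scope (depth=0)
Step 5: declare d=75 at depth 0
Step 6: declare f=(read d)=75 at depth 0
Step 7: declare a=(read f)=75 at depth 0
Step 8: declare a=29 at depth 0
Step 9: declare a=12 at depth 0
Visible at query point: a=12 d=75 f=75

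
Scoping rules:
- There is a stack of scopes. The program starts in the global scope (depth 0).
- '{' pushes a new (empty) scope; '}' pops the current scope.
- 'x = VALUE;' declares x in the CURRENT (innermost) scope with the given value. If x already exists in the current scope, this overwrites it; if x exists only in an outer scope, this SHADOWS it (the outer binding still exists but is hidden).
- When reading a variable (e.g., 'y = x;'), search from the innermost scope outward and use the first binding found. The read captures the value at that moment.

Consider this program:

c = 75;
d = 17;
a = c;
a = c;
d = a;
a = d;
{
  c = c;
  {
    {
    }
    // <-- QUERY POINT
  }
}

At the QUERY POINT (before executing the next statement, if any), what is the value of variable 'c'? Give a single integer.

Step 1: declare c=75 at depth 0
Step 2: declare d=17 at depth 0
Step 3: declare a=(read c)=75 at depth 0
Step 4: declare a=(read c)=75 at depth 0
Step 5: declare d=(read a)=75 at depth 0
Step 6: declare a=(read d)=75 at depth 0
Step 7: enter scope (depth=1)
Step 8: declare c=(read c)=75 at depth 1
Step 9: enter scope (depth=2)
Step 10: enter scope (depth=3)
Step 11: exit scope (depth=2)
Visible at query point: a=75 c=75 d=75

Answer: 75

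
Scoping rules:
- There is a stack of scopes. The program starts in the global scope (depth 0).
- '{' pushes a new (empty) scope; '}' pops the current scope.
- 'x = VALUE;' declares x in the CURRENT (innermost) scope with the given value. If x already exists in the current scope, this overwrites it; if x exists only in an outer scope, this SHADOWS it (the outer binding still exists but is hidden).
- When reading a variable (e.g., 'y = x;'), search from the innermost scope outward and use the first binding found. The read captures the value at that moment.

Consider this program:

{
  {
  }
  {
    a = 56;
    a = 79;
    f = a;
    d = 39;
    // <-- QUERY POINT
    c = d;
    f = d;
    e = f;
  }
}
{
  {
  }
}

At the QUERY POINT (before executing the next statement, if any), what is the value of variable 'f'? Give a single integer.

Answer: 79

Derivation:
Step 1: enter scope (depth=1)
Step 2: enter scope (depth=2)
Step 3: exit scope (depth=1)
Step 4: enter scope (depth=2)
Step 5: declare a=56 at depth 2
Step 6: declare a=79 at depth 2
Step 7: declare f=(read a)=79 at depth 2
Step 8: declare d=39 at depth 2
Visible at query point: a=79 d=39 f=79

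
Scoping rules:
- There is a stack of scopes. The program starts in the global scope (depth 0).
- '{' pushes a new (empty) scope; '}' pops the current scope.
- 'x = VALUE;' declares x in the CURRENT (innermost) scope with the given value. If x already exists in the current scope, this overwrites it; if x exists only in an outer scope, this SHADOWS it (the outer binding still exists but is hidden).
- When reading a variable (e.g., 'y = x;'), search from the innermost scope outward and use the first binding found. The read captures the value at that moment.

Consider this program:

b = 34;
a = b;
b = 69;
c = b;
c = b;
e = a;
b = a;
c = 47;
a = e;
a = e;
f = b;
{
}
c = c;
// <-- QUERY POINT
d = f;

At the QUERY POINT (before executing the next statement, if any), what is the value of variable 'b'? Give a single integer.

Answer: 34

Derivation:
Step 1: declare b=34 at depth 0
Step 2: declare a=(read b)=34 at depth 0
Step 3: declare b=69 at depth 0
Step 4: declare c=(read b)=69 at depth 0
Step 5: declare c=(read b)=69 at depth 0
Step 6: declare e=(read a)=34 at depth 0
Step 7: declare b=(read a)=34 at depth 0
Step 8: declare c=47 at depth 0
Step 9: declare a=(read e)=34 at depth 0
Step 10: declare a=(read e)=34 at depth 0
Step 11: declare f=(read b)=34 at depth 0
Step 12: enter scope (depth=1)
Step 13: exit scope (depth=0)
Step 14: declare c=(read c)=47 at depth 0
Visible at query point: a=34 b=34 c=47 e=34 f=34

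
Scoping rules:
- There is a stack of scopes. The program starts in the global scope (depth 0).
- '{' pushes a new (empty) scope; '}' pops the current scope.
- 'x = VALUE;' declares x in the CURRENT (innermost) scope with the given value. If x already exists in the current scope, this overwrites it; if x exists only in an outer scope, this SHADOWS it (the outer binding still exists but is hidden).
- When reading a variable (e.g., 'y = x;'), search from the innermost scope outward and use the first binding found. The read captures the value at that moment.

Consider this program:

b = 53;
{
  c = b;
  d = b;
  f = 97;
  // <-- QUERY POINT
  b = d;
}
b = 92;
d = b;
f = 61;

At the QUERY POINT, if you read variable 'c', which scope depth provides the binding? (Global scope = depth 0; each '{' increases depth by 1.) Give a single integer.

Step 1: declare b=53 at depth 0
Step 2: enter scope (depth=1)
Step 3: declare c=(read b)=53 at depth 1
Step 4: declare d=(read b)=53 at depth 1
Step 5: declare f=97 at depth 1
Visible at query point: b=53 c=53 d=53 f=97

Answer: 1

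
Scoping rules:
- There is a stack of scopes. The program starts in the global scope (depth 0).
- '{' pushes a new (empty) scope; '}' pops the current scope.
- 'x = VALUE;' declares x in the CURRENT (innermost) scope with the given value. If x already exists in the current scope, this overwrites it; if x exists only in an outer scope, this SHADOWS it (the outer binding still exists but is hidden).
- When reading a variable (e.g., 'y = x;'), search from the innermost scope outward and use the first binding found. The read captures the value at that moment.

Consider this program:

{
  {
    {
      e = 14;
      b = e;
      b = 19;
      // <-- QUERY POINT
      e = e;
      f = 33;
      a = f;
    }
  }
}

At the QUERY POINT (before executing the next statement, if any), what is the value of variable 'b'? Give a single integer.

Step 1: enter scope (depth=1)
Step 2: enter scope (depth=2)
Step 3: enter scope (depth=3)
Step 4: declare e=14 at depth 3
Step 5: declare b=(read e)=14 at depth 3
Step 6: declare b=19 at depth 3
Visible at query point: b=19 e=14

Answer: 19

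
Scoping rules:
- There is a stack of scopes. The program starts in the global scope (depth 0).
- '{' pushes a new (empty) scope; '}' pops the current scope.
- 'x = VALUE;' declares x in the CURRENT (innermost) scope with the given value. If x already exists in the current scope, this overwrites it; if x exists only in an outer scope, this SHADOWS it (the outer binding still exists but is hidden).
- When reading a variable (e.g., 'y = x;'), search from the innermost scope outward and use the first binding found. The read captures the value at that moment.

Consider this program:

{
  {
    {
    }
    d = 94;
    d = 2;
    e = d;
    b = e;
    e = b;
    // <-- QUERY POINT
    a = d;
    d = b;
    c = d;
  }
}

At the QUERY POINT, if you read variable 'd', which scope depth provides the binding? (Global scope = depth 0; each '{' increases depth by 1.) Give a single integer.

Answer: 2

Derivation:
Step 1: enter scope (depth=1)
Step 2: enter scope (depth=2)
Step 3: enter scope (depth=3)
Step 4: exit scope (depth=2)
Step 5: declare d=94 at depth 2
Step 6: declare d=2 at depth 2
Step 7: declare e=(read d)=2 at depth 2
Step 8: declare b=(read e)=2 at depth 2
Step 9: declare e=(read b)=2 at depth 2
Visible at query point: b=2 d=2 e=2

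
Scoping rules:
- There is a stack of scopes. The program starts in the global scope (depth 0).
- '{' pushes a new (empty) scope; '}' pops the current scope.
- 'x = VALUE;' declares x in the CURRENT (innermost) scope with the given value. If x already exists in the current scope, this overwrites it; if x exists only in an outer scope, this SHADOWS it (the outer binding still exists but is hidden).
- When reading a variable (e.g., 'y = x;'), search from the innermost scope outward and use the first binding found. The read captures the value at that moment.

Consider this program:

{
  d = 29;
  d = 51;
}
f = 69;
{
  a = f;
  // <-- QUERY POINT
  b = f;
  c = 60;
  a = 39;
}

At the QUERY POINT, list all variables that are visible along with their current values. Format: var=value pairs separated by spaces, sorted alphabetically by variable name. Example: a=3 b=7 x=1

Answer: a=69 f=69

Derivation:
Step 1: enter scope (depth=1)
Step 2: declare d=29 at depth 1
Step 3: declare d=51 at depth 1
Step 4: exit scope (depth=0)
Step 5: declare f=69 at depth 0
Step 6: enter scope (depth=1)
Step 7: declare a=(read f)=69 at depth 1
Visible at query point: a=69 f=69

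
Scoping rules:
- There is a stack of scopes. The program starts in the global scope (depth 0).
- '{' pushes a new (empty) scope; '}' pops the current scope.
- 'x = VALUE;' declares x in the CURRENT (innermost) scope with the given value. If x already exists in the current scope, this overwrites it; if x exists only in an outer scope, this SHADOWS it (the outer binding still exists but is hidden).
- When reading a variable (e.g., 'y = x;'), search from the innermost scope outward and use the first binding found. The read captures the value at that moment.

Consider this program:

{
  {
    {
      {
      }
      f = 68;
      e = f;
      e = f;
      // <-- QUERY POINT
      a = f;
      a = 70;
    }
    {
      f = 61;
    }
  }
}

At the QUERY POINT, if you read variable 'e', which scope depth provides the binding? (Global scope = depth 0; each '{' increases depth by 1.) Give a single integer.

Step 1: enter scope (depth=1)
Step 2: enter scope (depth=2)
Step 3: enter scope (depth=3)
Step 4: enter scope (depth=4)
Step 5: exit scope (depth=3)
Step 6: declare f=68 at depth 3
Step 7: declare e=(read f)=68 at depth 3
Step 8: declare e=(read f)=68 at depth 3
Visible at query point: e=68 f=68

Answer: 3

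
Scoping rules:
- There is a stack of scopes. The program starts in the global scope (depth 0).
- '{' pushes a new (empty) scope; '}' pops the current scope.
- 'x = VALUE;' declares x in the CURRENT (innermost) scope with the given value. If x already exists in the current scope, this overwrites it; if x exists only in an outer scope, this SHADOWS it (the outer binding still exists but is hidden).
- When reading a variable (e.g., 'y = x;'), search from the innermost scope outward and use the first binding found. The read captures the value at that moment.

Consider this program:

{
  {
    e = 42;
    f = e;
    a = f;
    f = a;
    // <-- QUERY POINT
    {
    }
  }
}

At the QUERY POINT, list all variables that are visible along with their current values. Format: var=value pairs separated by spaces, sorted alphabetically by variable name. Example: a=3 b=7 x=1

Answer: a=42 e=42 f=42

Derivation:
Step 1: enter scope (depth=1)
Step 2: enter scope (depth=2)
Step 3: declare e=42 at depth 2
Step 4: declare f=(read e)=42 at depth 2
Step 5: declare a=(read f)=42 at depth 2
Step 6: declare f=(read a)=42 at depth 2
Visible at query point: a=42 e=42 f=42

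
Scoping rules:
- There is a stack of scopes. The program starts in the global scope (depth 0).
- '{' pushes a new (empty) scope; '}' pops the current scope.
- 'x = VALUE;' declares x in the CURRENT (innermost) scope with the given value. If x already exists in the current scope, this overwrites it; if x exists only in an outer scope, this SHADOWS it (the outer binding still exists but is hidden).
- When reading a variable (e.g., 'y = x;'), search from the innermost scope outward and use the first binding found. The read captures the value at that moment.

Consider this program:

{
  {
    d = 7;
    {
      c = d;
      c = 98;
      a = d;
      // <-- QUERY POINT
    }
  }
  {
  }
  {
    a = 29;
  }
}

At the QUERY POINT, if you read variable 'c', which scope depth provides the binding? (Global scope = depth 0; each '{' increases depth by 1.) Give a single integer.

Answer: 3

Derivation:
Step 1: enter scope (depth=1)
Step 2: enter scope (depth=2)
Step 3: declare d=7 at depth 2
Step 4: enter scope (depth=3)
Step 5: declare c=(read d)=7 at depth 3
Step 6: declare c=98 at depth 3
Step 7: declare a=(read d)=7 at depth 3
Visible at query point: a=7 c=98 d=7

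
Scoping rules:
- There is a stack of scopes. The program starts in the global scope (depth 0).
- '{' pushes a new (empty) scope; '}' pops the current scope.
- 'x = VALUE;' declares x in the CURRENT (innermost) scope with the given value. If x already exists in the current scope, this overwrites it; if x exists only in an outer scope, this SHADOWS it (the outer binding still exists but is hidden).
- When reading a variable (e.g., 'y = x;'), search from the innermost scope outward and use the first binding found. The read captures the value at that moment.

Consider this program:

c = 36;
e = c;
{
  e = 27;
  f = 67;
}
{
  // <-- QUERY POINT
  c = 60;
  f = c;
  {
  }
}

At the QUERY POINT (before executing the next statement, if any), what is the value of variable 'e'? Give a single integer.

Step 1: declare c=36 at depth 0
Step 2: declare e=(read c)=36 at depth 0
Step 3: enter scope (depth=1)
Step 4: declare e=27 at depth 1
Step 5: declare f=67 at depth 1
Step 6: exit scope (depth=0)
Step 7: enter scope (depth=1)
Visible at query point: c=36 e=36

Answer: 36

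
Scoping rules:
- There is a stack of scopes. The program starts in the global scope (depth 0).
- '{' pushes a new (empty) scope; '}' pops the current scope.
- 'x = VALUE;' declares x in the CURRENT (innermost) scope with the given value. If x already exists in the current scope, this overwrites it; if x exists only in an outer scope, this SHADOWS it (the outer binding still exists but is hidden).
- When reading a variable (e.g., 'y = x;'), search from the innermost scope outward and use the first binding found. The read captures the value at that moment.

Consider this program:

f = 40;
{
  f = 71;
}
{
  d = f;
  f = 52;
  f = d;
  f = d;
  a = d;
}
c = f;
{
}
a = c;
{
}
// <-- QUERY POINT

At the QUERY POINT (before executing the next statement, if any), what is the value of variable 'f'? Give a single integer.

Step 1: declare f=40 at depth 0
Step 2: enter scope (depth=1)
Step 3: declare f=71 at depth 1
Step 4: exit scope (depth=0)
Step 5: enter scope (depth=1)
Step 6: declare d=(read f)=40 at depth 1
Step 7: declare f=52 at depth 1
Step 8: declare f=(read d)=40 at depth 1
Step 9: declare f=(read d)=40 at depth 1
Step 10: declare a=(read d)=40 at depth 1
Step 11: exit scope (depth=0)
Step 12: declare c=(read f)=40 at depth 0
Step 13: enter scope (depth=1)
Step 14: exit scope (depth=0)
Step 15: declare a=(read c)=40 at depth 0
Step 16: enter scope (depth=1)
Step 17: exit scope (depth=0)
Visible at query point: a=40 c=40 f=40

Answer: 40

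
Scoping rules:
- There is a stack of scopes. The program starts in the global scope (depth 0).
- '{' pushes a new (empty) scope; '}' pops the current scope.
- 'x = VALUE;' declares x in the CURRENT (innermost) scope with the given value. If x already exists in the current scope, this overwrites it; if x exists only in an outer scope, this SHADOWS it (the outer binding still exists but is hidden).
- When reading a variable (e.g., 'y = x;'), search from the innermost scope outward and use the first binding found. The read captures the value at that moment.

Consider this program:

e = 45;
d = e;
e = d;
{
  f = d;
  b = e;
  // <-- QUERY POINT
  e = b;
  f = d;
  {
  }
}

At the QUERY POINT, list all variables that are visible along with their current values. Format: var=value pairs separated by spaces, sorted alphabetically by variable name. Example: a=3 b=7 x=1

Step 1: declare e=45 at depth 0
Step 2: declare d=(read e)=45 at depth 0
Step 3: declare e=(read d)=45 at depth 0
Step 4: enter scope (depth=1)
Step 5: declare f=(read d)=45 at depth 1
Step 6: declare b=(read e)=45 at depth 1
Visible at query point: b=45 d=45 e=45 f=45

Answer: b=45 d=45 e=45 f=45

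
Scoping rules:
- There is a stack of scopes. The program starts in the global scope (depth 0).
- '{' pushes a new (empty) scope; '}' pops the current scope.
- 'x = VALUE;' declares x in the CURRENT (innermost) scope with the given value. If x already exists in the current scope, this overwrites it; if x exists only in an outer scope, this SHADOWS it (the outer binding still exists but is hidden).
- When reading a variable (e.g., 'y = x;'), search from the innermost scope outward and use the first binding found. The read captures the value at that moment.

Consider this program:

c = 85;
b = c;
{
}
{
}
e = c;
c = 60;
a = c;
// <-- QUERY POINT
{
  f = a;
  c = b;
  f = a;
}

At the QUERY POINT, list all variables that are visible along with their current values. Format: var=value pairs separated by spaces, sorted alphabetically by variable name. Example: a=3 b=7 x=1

Answer: a=60 b=85 c=60 e=85

Derivation:
Step 1: declare c=85 at depth 0
Step 2: declare b=(read c)=85 at depth 0
Step 3: enter scope (depth=1)
Step 4: exit scope (depth=0)
Step 5: enter scope (depth=1)
Step 6: exit scope (depth=0)
Step 7: declare e=(read c)=85 at depth 0
Step 8: declare c=60 at depth 0
Step 9: declare a=(read c)=60 at depth 0
Visible at query point: a=60 b=85 c=60 e=85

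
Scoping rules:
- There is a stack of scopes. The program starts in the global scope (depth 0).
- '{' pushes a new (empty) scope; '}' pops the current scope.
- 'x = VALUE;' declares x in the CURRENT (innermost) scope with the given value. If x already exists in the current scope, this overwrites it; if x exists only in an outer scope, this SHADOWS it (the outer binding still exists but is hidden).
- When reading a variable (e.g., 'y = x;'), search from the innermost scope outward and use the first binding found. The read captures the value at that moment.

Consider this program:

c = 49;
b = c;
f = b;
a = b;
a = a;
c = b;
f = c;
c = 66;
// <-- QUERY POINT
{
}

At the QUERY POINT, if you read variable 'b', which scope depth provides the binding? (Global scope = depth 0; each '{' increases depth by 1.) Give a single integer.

Step 1: declare c=49 at depth 0
Step 2: declare b=(read c)=49 at depth 0
Step 3: declare f=(read b)=49 at depth 0
Step 4: declare a=(read b)=49 at depth 0
Step 5: declare a=(read a)=49 at depth 0
Step 6: declare c=(read b)=49 at depth 0
Step 7: declare f=(read c)=49 at depth 0
Step 8: declare c=66 at depth 0
Visible at query point: a=49 b=49 c=66 f=49

Answer: 0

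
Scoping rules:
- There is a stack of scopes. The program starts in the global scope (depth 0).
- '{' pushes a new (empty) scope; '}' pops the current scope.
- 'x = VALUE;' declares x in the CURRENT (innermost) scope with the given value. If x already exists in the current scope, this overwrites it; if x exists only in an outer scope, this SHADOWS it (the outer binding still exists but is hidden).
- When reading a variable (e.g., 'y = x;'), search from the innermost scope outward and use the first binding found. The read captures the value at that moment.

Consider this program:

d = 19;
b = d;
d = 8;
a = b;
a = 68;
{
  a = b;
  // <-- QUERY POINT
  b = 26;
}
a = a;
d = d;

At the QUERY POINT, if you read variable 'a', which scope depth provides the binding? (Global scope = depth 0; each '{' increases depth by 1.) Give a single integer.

Step 1: declare d=19 at depth 0
Step 2: declare b=(read d)=19 at depth 0
Step 3: declare d=8 at depth 0
Step 4: declare a=(read b)=19 at depth 0
Step 5: declare a=68 at depth 0
Step 6: enter scope (depth=1)
Step 7: declare a=(read b)=19 at depth 1
Visible at query point: a=19 b=19 d=8

Answer: 1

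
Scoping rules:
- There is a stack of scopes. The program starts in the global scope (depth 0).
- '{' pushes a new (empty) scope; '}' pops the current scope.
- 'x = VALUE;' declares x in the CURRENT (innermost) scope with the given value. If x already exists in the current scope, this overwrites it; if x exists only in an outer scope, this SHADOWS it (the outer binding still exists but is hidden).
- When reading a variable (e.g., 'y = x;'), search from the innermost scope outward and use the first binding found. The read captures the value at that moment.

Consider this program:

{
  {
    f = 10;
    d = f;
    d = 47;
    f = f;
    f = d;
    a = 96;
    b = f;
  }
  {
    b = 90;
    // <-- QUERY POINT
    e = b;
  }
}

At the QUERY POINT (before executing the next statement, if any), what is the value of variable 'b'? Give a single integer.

Step 1: enter scope (depth=1)
Step 2: enter scope (depth=2)
Step 3: declare f=10 at depth 2
Step 4: declare d=(read f)=10 at depth 2
Step 5: declare d=47 at depth 2
Step 6: declare f=(read f)=10 at depth 2
Step 7: declare f=(read d)=47 at depth 2
Step 8: declare a=96 at depth 2
Step 9: declare b=(read f)=47 at depth 2
Step 10: exit scope (depth=1)
Step 11: enter scope (depth=2)
Step 12: declare b=90 at depth 2
Visible at query point: b=90

Answer: 90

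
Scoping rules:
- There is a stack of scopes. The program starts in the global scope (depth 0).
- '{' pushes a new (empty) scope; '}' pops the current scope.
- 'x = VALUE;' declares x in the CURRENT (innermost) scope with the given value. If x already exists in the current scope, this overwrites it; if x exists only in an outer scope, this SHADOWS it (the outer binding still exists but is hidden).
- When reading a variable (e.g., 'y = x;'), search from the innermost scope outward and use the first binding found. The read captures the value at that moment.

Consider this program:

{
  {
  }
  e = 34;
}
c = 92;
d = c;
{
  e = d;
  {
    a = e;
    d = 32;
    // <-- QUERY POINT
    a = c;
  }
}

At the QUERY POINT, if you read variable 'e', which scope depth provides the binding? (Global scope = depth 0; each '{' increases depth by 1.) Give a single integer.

Answer: 1

Derivation:
Step 1: enter scope (depth=1)
Step 2: enter scope (depth=2)
Step 3: exit scope (depth=1)
Step 4: declare e=34 at depth 1
Step 5: exit scope (depth=0)
Step 6: declare c=92 at depth 0
Step 7: declare d=(read c)=92 at depth 0
Step 8: enter scope (depth=1)
Step 9: declare e=(read d)=92 at depth 1
Step 10: enter scope (depth=2)
Step 11: declare a=(read e)=92 at depth 2
Step 12: declare d=32 at depth 2
Visible at query point: a=92 c=92 d=32 e=92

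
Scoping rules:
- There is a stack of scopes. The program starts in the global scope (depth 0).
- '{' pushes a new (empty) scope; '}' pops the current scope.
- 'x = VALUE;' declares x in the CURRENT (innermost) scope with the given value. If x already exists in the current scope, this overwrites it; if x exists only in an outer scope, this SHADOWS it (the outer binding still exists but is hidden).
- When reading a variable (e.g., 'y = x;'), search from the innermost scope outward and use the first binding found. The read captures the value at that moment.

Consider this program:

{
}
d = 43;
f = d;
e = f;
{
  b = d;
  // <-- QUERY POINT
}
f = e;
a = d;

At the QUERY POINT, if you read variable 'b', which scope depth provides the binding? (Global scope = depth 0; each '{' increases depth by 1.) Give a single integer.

Answer: 1

Derivation:
Step 1: enter scope (depth=1)
Step 2: exit scope (depth=0)
Step 3: declare d=43 at depth 0
Step 4: declare f=(read d)=43 at depth 0
Step 5: declare e=(read f)=43 at depth 0
Step 6: enter scope (depth=1)
Step 7: declare b=(read d)=43 at depth 1
Visible at query point: b=43 d=43 e=43 f=43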